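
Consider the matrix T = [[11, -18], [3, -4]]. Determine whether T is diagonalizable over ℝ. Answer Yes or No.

Characteristic polynomial: p(s) = s^2 - 7s + 10 = (s - 5)(s - 2).
All 2 eigenvalues are distinct, so T is diagonalizable.

Yes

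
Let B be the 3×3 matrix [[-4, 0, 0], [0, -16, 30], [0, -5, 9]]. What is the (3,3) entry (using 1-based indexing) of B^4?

Characteristic polynomial: t^3 + 11t^2 + 34t + 24 = (t + 1)(t + 4)(t + 6), so the eigenvalues are -6, -4, -1.
t=-4: eigenvector (1, 0, 0).
t=-6: eigenvector (0, 3, 1).
t=-1: eigenvector (0, 2, 1).
P = [[1, 0, 0], [0, 3, 2], [0, 1, 1]], D = diag(-4, -6, -1), P⁻¹ = [[1, 0, 0], [0, 1, -2], [0, -1, 3]].
B⁴ = P·diag(256, 1296, 1)·P⁻¹ = [[256, 0, 0], [0, 3886, -7770], [0, 1295, -2589]].
The requested entry is -2589.

-2589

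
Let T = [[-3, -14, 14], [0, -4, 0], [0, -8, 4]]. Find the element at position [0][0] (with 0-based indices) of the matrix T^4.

81

Characteristic polynomial: λ^3 + 3λ^2 - 16λ - 48 = (λ - 4)(λ + 3)(λ + 4), so the eigenvalues are -4, -3, 4.
λ=-3: eigenvector (1, 0, 0).
λ=-4: eigenvector (0, 1, 1).
λ=4: eigenvector (2, 0, 1).
P = [[1, 0, 2], [0, 1, 0], [0, 1, 1]], D = diag(-3, -4, 4), P⁻¹ = [[1, 2, -2], [0, 1, 0], [0, -1, 1]].
T⁴ = P·diag(81, 256, 256)·P⁻¹ = [[81, -350, 350], [0, 256, 0], [0, 0, 256]].
The requested entry is 81.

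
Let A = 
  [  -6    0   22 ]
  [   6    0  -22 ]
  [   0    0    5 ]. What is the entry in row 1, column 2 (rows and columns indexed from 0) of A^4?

1342

Characteristic polynomial: s^3 + s^2 - 30s = s(s - 5)(s + 6), so the eigenvalues are -6, 0, 5.
s=0: eigenvector (0, 1, 0).
s=-6: eigenvector (1, -1, 0).
s=5: eigenvector (2, -2, 1).
P = [[0, 1, 2], [1, -1, -2], [0, 0, 1]], D = diag(0, -6, 5), P⁻¹ = [[1, 1, 0], [1, 0, -2], [0, 0, 1]].
A⁴ = P·diag(0, 1296, 625)·P⁻¹ = [[1296, 0, -1342], [-1296, 0, 1342], [0, 0, 625]].
The requested entry is 1342.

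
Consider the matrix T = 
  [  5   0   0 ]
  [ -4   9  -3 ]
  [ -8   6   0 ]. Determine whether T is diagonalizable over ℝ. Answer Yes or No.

Yes

Characteristic polynomial: p(μ) = μ^3 - 14μ^2 + 63μ - 90 = (μ - 6)(μ - 5)(μ - 3).
All 3 eigenvalues are distinct, so T is diagonalizable.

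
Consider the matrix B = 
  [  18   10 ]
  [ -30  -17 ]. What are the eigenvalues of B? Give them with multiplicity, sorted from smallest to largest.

Characteristic polynomial: p(r) = r^2 - r - 6 = (r - 3)(r + 2).
Roots (with multiplicity): -2, 3.

-2, 3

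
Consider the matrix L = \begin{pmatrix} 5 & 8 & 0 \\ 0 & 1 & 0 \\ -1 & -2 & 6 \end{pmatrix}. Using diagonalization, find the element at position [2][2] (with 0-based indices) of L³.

216

Characteristic polynomial: t^3 - 12t^2 + 41t - 30 = (t - 6)(t - 5)(t - 1), so the eigenvalues are 1, 5, 6.
t=5: eigenvector (1, 0, 1).
t=1: eigenvector (-2, 1, 0).
t=6: eigenvector (0, 0, 1).
P = [[1, -2, 0], [0, 1, 0], [1, 0, 1]], D = diag(5, 1, 6), P⁻¹ = [[1, 2, 0], [0, 1, 0], [-1, -2, 1]].
L³ = P·diag(125, 1, 216)·P⁻¹ = [[125, 248, 0], [0, 1, 0], [-91, -182, 216]].
The requested entry is 216.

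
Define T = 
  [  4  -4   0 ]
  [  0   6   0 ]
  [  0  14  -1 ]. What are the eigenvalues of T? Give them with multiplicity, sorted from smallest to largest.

-1, 4, 6

Characteristic polynomial: p(μ) = μ^3 - 9μ^2 + 14μ + 24 = (μ - 6)(μ - 4)(μ + 1).
Roots (with multiplicity): -1, 4, 6.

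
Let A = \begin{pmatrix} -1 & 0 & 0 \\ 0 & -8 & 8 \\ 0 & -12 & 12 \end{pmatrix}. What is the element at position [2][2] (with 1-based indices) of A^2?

Characteristic polynomial: μ^3 - 3μ^2 - 4μ = μ(μ - 4)(μ + 1), so the eigenvalues are -1, 0, 4.
μ=0: eigenvector (0, 1, 1).
μ=-1: eigenvector (1, 0, 0).
μ=4: eigenvector (0, 2, 3).
P = [[0, 1, 0], [1, 0, 2], [1, 0, 3]], D = diag(0, -1, 4), P⁻¹ = [[0, 3, -2], [1, 0, 0], [0, -1, 1]].
A² = P·diag(0, 1, 16)·P⁻¹ = [[1, 0, 0], [0, -32, 32], [0, -48, 48]].
The requested entry is -32.

-32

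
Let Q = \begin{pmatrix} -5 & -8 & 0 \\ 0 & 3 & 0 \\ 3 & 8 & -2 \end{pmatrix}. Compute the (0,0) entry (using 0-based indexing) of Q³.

-125

Characteristic polynomial: t^3 + 4t^2 - 11t - 30 = (t - 3)(t + 2)(t + 5), so the eigenvalues are -5, -2, 3.
t=3: eigenvector (1, -1, -1).
t=-5: eigenvector (1, 0, -1).
t=-2: eigenvector (0, 0, 1).
P = [[1, 1, 0], [-1, 0, 0], [-1, -1, 1]], D = diag(3, -5, -2), P⁻¹ = [[0, -1, 0], [1, 1, 0], [1, 0, 1]].
Q³ = P·diag(27, -125, -8)·P⁻¹ = [[-125, -152, 0], [0, 27, 0], [117, 152, -8]].
The requested entry is -125.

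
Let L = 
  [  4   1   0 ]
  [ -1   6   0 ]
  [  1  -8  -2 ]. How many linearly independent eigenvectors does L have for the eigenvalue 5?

1

L − 5I = [[-1, 1, 0], [-1, 1, 0], [1, -8, -7]].
This matrix has rank 2, so its null space has dimension 3 − 2 = 1.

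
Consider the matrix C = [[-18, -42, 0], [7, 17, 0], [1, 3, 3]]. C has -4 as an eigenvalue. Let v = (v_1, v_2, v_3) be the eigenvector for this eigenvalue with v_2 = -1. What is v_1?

3

C + 4I = [[-14, -42, 0], [7, 21, 0], [1, 3, 7]].
Solving (C + 4I)v = 0 gives the eigenspace spanned by (3, -1, 0).
With v_2 = -1, v = (3, -1, 0), so v_1 = 3.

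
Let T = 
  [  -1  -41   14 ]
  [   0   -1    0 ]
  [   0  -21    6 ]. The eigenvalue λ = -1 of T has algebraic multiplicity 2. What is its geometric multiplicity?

1

T + 1I = [[0, -41, 14], [0, 0, 0], [0, -21, 7]].
This matrix has rank 2, so its null space has dimension 3 − 2 = 1.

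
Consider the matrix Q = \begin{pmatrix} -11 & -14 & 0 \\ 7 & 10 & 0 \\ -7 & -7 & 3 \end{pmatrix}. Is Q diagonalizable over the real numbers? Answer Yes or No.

Characteristic polynomial: p(s) = s^3 - 2s^2 - 15s + 36 = (s - 3)^2(s + 4).
s = 3 has algebraic multiplicity 2; rank(Q − 3I) = 1, so geometric multiplicity = 2.
Every eigenvalue has geometric = algebraic multiplicity, so Q is diagonalizable.

Yes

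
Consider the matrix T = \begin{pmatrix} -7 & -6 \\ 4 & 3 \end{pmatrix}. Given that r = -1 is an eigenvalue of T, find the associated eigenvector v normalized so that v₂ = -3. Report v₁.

T + 1I = [[-6, -6], [4, 4]].
Solving (T + 1I)v = 0 gives the eigenspace spanned by (3, -3).
With v₂ = -3, v = (3, -3), so v₁ = 3.

3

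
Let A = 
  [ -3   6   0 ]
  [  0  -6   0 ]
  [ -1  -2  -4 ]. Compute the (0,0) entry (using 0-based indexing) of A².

9

Characteristic polynomial: r^3 + 13r^2 + 54r + 72 = (r + 3)(r + 4)(r + 6), so the eigenvalues are -6, -4, -3.
r=-3: eigenvector (1, 0, -1).
r=-6: eigenvector (-2, 1, 0).
r=-4: eigenvector (0, 0, 1).
P = [[1, -2, 0], [0, 1, 0], [-1, 0, 1]], D = diag(-3, -6, -4), P⁻¹ = [[1, 2, 0], [0, 1, 0], [1, 2, 1]].
A² = P·diag(9, 36, 16)·P⁻¹ = [[9, -54, 0], [0, 36, 0], [7, 14, 16]].
The requested entry is 9.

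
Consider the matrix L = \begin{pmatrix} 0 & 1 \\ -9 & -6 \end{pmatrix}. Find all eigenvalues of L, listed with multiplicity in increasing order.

-3, -3

Characteristic polynomial: p(s) = s^2 + 6s + 9 = (s + 3)^2.
Roots (with multiplicity): -3, -3.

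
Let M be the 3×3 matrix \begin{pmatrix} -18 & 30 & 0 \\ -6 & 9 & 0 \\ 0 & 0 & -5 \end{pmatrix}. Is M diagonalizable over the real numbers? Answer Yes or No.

Yes

Characteristic polynomial: p(μ) = μ^3 + 14μ^2 + 63μ + 90 = (μ + 3)(μ + 5)(μ + 6).
All 3 eigenvalues are distinct, so M is diagonalizable.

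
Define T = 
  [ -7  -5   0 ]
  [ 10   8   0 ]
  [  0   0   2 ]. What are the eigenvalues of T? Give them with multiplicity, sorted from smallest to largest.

-2, 2, 3

Characteristic polynomial: p(μ) = μ^3 - 3μ^2 - 4μ + 12 = (μ - 3)(μ - 2)(μ + 2).
Roots (with multiplicity): -2, 2, 3.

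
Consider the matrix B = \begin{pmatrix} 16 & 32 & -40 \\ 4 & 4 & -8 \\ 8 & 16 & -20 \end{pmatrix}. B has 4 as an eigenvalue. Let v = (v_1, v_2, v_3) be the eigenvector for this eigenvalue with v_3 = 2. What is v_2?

1

B − 4I = [[12, 32, -40], [4, 0, -8], [8, 16, -24]].
Solving (B − 4I)v = 0 gives the eigenspace spanned by (4, 1, 2).
With v_3 = 2, v = (4, 1, 2), so v_2 = 1.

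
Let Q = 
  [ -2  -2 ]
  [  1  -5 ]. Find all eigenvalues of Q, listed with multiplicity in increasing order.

-4, -3

Characteristic polynomial: p(s) = s^2 + 7s + 12 = (s + 3)(s + 4).
Roots (with multiplicity): -4, -3.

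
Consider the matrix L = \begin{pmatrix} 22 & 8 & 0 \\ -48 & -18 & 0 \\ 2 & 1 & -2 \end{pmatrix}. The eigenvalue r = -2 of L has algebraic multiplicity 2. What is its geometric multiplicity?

1

L + 2I = [[24, 8, 0], [-48, -16, 0], [2, 1, 0]].
This matrix has rank 2, so its null space has dimension 3 − 2 = 1.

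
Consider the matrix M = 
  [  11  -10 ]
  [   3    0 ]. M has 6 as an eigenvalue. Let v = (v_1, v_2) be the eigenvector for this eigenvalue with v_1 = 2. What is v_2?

1

M − 6I = [[5, -10], [3, -6]].
Solving (M − 6I)v = 0 gives the eigenspace spanned by (2, 1).
With v_1 = 2, v = (2, 1), so v_2 = 1.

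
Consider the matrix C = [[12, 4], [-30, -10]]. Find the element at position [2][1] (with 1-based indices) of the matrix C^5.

Characteristic polynomial: t^2 - 2t = t(t - 2), so the eigenvalues are 0, 2.
t=0: eigenvector (1, -3).
t=2: eigenvector (2, -5).
P = [[1, 2], [-3, -5]], D = diag(0, 2), P⁻¹ = [[-5, -2], [3, 1]].
C⁵ = P·diag(0, 32)·P⁻¹ = [[192, 64], [-480, -160]].
The requested entry is -480.

-480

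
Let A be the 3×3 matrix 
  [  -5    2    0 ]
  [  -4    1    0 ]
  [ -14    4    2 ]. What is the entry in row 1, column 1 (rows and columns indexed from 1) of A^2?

17

Characteristic polynomial: t^3 + 2t^2 - 5t - 6 = (t - 2)(t + 1)(t + 3), so the eigenvalues are -3, -1, 2.
t=-3: eigenvector (1, 1, 2).
t=-1: eigenvector (1, 2, 2).
t=2: eigenvector (0, 0, 1).
P = [[1, 1, 0], [1, 2, 0], [2, 2, 1]], D = diag(-3, -1, 2), P⁻¹ = [[2, -1, 0], [-1, 1, 0], [-2, 0, 1]].
A² = P·diag(9, 1, 4)·P⁻¹ = [[17, -8, 0], [16, -7, 0], [26, -16, 4]].
The requested entry is 17.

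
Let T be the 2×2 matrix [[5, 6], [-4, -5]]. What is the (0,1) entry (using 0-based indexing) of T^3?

Characteristic polynomial: s^2 - 1 = (s - 1)(s + 1), so the eigenvalues are -1, 1.
s=1: eigenvector (3, -2).
s=-1: eigenvector (-1, 1).
P = [[3, -1], [-2, 1]], D = diag(1, -1), P⁻¹ = [[1, 1], [2, 3]].
T³ = P·diag(1, -1)·P⁻¹ = [[5, 6], [-4, -5]].
The requested entry is 6.

6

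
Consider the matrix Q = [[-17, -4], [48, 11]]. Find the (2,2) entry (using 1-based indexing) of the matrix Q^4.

Characteristic polynomial: r^2 + 6r + 5 = (r + 1)(r + 5), so the eigenvalues are -5, -1.
r=-5: eigenvector (1, -3).
r=-1: eigenvector (-1, 4).
P = [[1, -1], [-3, 4]], D = diag(-5, -1), P⁻¹ = [[4, 1], [3, 1]].
Q⁴ = P·diag(625, 1)·P⁻¹ = [[2497, 624], [-7488, -1871]].
The requested entry is -1871.

-1871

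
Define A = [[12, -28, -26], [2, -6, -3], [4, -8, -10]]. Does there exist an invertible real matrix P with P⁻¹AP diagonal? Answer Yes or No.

Characteristic polynomial: p(μ) = μ^3 + 4μ^2 + 4μ = μ(μ + 2)^2.
μ = -2 has algebraic multiplicity 2; rank(A + 2I) = 2, so geometric multiplicity = 1.
Geometric multiplicity < algebraic multiplicity, so A is not diagonalizable.

No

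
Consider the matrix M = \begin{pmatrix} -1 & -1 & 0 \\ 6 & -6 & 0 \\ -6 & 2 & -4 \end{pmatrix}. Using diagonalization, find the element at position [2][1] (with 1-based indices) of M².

-42

Characteristic polynomial: r^3 + 11r^2 + 40r + 48 = (r + 3)(r + 4)^2, so the eigenvalues are -4, -4, -3.
r=-3: eigenvector (1, 2, -2).
r=-4: eigenvector (1, 3, -2).
r=-4: eigenvector (0, 0, 1).
P = [[1, 1, 0], [2, 3, 0], [-2, -2, 1]], D = diag(-3, -4, -4), P⁻¹ = [[3, -1, 0], [-2, 1, 0], [2, 0, 1]].
M² = P·diag(9, 16, 16)·P⁻¹ = [[-5, 7, 0], [-42, 30, 0], [42, -14, 16]].
The requested entry is -42.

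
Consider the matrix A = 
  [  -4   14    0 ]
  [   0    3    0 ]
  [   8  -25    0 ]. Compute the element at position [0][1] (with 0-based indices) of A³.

Characteristic polynomial: r^3 + r^2 - 12r = r(r - 3)(r + 4), so the eigenvalues are -4, 0, 3.
r=-4: eigenvector (1, 0, -2).
r=3: eigenvector (2, 1, -3).
r=0: eigenvector (0, 0, 1).
P = [[1, 2, 0], [0, 1, 0], [-2, -3, 1]], D = diag(-4, 3, 0), P⁻¹ = [[1, -2, 0], [0, 1, 0], [2, -1, 1]].
A³ = P·diag(-64, 27, 0)·P⁻¹ = [[-64, 182, 0], [0, 27, 0], [128, -337, 0]].
The requested entry is 182.

182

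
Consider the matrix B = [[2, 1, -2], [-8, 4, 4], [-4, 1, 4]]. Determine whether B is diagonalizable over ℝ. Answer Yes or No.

No

Characteristic polynomial: p(t) = t^3 - 10t^2 + 28t - 24 = (t - 6)(t - 2)^2.
t = 2 has algebraic multiplicity 2; rank(B − 2I) = 2, so geometric multiplicity = 1.
Geometric multiplicity < algebraic multiplicity, so B is not diagonalizable.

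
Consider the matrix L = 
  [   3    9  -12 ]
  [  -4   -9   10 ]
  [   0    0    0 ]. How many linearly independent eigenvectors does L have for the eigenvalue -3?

1

L + 3I = [[6, 9, -12], [-4, -6, 10], [0, 0, 3]].
This matrix has rank 2, so its null space has dimension 3 − 2 = 1.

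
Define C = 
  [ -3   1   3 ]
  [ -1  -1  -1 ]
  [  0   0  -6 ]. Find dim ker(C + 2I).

C + 2I = [[-1, 1, 3], [-1, 1, -1], [0, 0, -4]].
This matrix has rank 2, so its null space has dimension 3 − 2 = 1.

1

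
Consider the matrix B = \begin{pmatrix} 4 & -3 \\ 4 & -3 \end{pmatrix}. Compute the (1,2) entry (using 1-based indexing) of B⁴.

-3

Characteristic polynomial: r^2 - r = r(r - 1), so the eigenvalues are 0, 1.
r=0: eigenvector (3, 4).
r=1: eigenvector (1, 1).
P = [[3, 1], [4, 1]], D = diag(0, 1), P⁻¹ = [[-1, 1], [4, -3]].
B⁴ = P·diag(0, 1)·P⁻¹ = [[4, -3], [4, -3]].
The requested entry is -3.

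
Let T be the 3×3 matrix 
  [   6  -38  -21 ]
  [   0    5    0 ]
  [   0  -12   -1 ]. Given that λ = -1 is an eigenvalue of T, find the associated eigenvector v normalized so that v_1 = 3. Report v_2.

T + 1I = [[7, -38, -21], [0, 6, 0], [0, -12, 0]].
Solving (T + 1I)v = 0 gives the eigenspace spanned by (3, 0, 1).
With v_1 = 3, v = (3, 0, 1), so v_2 = 0.

0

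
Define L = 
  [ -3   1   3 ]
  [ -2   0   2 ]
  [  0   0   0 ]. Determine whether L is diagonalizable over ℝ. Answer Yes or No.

Characteristic polynomial: p(λ) = λ^3 + 3λ^2 + 2λ = λ(λ + 1)(λ + 2).
All 3 eigenvalues are distinct, so L is diagonalizable.

Yes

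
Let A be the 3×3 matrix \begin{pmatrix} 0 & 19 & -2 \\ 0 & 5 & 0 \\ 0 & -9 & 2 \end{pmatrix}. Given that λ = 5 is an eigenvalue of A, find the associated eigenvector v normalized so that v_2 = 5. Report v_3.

-15

A − 5I = [[-5, 19, -2], [0, 0, 0], [0, -9, -3]].
Solving (A − 5I)v = 0 gives the eigenspace spanned by (25, 5, -15).
With v_2 = 5, v = (25, 5, -15), so v_3 = -15.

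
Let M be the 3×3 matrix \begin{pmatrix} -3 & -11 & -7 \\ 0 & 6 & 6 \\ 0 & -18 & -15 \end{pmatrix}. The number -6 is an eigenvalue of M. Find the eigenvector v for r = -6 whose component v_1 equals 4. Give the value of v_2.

M + 6I = [[3, -11, -7], [0, 12, 6], [0, -18, -9]].
Solving (M + 6I)v = 0 gives the eigenspace spanned by (4, -4, 8).
With v_1 = 4, v = (4, -4, 8), so v_2 = -4.

-4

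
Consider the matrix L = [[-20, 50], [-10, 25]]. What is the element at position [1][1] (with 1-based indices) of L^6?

-62500

Characteristic polynomial: s^2 - 5s = s(s - 5), so the eigenvalues are 0, 5.
s=0: eigenvector (5, 2).
s=5: eigenvector (2, 1).
P = [[5, 2], [2, 1]], D = diag(0, 5), P⁻¹ = [[1, -2], [-2, 5]].
L⁶ = P·diag(0, 15625)·P⁻¹ = [[-62500, 156250], [-31250, 78125]].
The requested entry is -62500.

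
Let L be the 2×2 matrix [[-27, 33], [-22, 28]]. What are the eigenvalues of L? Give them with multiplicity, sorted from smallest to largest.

Characteristic polynomial: p(t) = t^2 - t - 30 = (t - 6)(t + 5).
Roots (with multiplicity): -5, 6.

-5, 6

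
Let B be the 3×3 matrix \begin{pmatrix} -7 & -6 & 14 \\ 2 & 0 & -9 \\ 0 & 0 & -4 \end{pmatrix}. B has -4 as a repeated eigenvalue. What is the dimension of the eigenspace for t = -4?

B + 4I = [[-3, -6, 14], [2, 4, -9], [0, 0, 0]].
This matrix has rank 2, so its null space has dimension 3 − 2 = 1.

1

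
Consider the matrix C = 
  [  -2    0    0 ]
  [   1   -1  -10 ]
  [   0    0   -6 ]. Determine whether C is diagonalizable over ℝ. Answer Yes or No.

Yes

Characteristic polynomial: p(λ) = λ^3 + 9λ^2 + 20λ + 12 = (λ + 1)(λ + 2)(λ + 6).
All 3 eigenvalues are distinct, so C is diagonalizable.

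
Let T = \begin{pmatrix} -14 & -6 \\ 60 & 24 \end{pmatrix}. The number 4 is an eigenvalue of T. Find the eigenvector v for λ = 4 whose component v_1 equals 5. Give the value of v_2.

T − 4I = [[-18, -6], [60, 20]].
Solving (T − 4I)v = 0 gives the eigenspace spanned by (5, -15).
With v_1 = 5, v = (5, -15), so v_2 = -15.

-15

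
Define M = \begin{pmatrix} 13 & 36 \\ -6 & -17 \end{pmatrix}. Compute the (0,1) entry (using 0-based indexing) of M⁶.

-93744

Characteristic polynomial: λ^2 + 4λ - 5 = (λ - 1)(λ + 5), so the eigenvalues are -5, 1.
λ=-5: eigenvector (-2, 1).
λ=1: eigenvector (3, -1).
P = [[-2, 3], [1, -1]], D = diag(-5, 1), P⁻¹ = [[1, 3], [1, 2]].
M⁶ = P·diag(15625, 1)·P⁻¹ = [[-31247, -93744], [15624, 46873]].
The requested entry is -93744.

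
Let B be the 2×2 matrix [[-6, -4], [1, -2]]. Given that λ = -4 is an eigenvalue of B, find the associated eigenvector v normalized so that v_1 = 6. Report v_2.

-3

B + 4I = [[-2, -4], [1, 2]].
Solving (B + 4I)v = 0 gives the eigenspace spanned by (6, -3).
With v_1 = 6, v = (6, -3), so v_2 = -3.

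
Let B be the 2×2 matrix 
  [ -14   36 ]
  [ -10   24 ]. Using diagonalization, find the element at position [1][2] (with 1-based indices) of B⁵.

121536

Characteristic polynomial: r^2 - 10r + 24 = (r - 6)(r - 4), so the eigenvalues are 4, 6.
r=6: eigenvector (-9, -5).
r=4: eigenvector (2, 1).
P = [[-9, 2], [-5, 1]], D = diag(6, 4), P⁻¹ = [[1, -2], [5, -9]].
B⁵ = P·diag(7776, 1024)·P⁻¹ = [[-59744, 121536], [-33760, 68544]].
The requested entry is 121536.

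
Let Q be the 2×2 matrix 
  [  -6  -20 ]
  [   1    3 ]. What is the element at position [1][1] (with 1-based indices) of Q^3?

Characteristic polynomial: s^2 + 3s + 2 = (s + 1)(s + 2), so the eigenvalues are -2, -1.
s=-2: eigenvector (5, -1).
s=-1: eigenvector (-4, 1).
P = [[5, -4], [-1, 1]], D = diag(-2, -1), P⁻¹ = [[1, 4], [1, 5]].
Q³ = P·diag(-8, -1)·P⁻¹ = [[-36, -140], [7, 27]].
The requested entry is -36.

-36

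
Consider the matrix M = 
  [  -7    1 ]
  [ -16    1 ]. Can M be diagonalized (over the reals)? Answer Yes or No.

Characteristic polynomial: p(r) = r^2 + 6r + 9 = (r + 3)^2.
r = -3 has algebraic multiplicity 2; rank(M + 3I) = 1, so geometric multiplicity = 1.
Geometric multiplicity < algebraic multiplicity, so M is not diagonalizable.

No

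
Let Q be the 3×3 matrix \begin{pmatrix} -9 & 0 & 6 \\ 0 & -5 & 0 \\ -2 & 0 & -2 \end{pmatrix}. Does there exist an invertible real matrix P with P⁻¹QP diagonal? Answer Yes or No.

Yes

Characteristic polynomial: p(t) = t^3 + 16t^2 + 85t + 150 = (t + 5)^2(t + 6).
t = -5 has algebraic multiplicity 2; rank(Q + 5I) = 1, so geometric multiplicity = 2.
Every eigenvalue has geometric = algebraic multiplicity, so Q is diagonalizable.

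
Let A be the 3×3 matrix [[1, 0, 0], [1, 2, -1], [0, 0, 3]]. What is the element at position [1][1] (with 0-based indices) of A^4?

16

Characteristic polynomial: μ^3 - 6μ^2 + 11μ - 6 = (μ - 3)(μ - 2)(μ - 1), so the eigenvalues are 1, 2, 3.
μ=1: eigenvector (1, -1, 0).
μ=3: eigenvector (0, -1, 1).
μ=2: eigenvector (0, 1, 0).
P = [[1, 0, 0], [-1, -1, 1], [0, 1, 0]], D = diag(1, 3, 2), P⁻¹ = [[1, 0, 0], [0, 0, 1], [1, 1, 1]].
A⁴ = P·diag(1, 81, 16)·P⁻¹ = [[1, 0, 0], [15, 16, -65], [0, 0, 81]].
The requested entry is 16.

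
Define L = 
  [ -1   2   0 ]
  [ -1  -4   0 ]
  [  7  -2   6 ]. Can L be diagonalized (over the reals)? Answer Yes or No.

Characteristic polynomial: p(t) = t^3 - t^2 - 24t - 36 = (t - 6)(t + 2)(t + 3).
All 3 eigenvalues are distinct, so L is diagonalizable.

Yes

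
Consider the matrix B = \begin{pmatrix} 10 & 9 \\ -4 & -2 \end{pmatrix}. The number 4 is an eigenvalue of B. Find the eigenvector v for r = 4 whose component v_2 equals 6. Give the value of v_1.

B − 4I = [[6, 9], [-4, -6]].
Solving (B − 4I)v = 0 gives the eigenspace spanned by (-9, 6).
With v_2 = 6, v = (-9, 6), so v_1 = -9.

-9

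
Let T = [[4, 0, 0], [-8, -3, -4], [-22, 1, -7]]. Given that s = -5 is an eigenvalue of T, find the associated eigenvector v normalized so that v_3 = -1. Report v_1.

0

T + 5I = [[9, 0, 0], [-8, 2, -4], [-22, 1, -2]].
Solving (T + 5I)v = 0 gives the eigenspace spanned by (0, -2, -1).
With v_3 = -1, v = (0, -2, -1), so v_1 = 0.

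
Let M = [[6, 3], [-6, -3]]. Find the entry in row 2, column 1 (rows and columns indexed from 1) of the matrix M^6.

Characteristic polynomial: μ^2 - 3μ = μ(μ - 3), so the eigenvalues are 0, 3.
μ=3: eigenvector (1, -1).
μ=0: eigenvector (1, -2).
P = [[1, 1], [-1, -2]], D = diag(3, 0), P⁻¹ = [[2, 1], [-1, -1]].
M⁶ = P·diag(729, 0)·P⁻¹ = [[1458, 729], [-1458, -729]].
The requested entry is -1458.

-1458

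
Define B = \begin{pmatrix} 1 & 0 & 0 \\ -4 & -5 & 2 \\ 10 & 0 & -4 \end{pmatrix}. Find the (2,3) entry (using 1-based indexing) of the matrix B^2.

Characteristic polynomial: λ^3 + 8λ^2 + 11λ - 20 = (λ - 1)(λ + 4)(λ + 5), so the eigenvalues are -5, -4, 1.
λ=-4: eigenvector (0, 2, 1).
λ=-5: eigenvector (0, 1, 0).
λ=1: eigenvector (1, 0, 2).
P = [[0, 0, 1], [2, 1, 0], [1, 0, 2]], D = diag(-4, -5, 1), P⁻¹ = [[-2, 0, 1], [4, 1, -2], [1, 0, 0]].
B² = P·diag(16, 25, 1)·P⁻¹ = [[1, 0, 0], [36, 25, -18], [-30, 0, 16]].
The requested entry is -18.

-18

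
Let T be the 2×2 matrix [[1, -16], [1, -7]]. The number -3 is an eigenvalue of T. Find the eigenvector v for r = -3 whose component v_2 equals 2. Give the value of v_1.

T + 3I = [[4, -16], [1, -4]].
Solving (T + 3I)v = 0 gives the eigenspace spanned by (8, 2).
With v_2 = 2, v = (8, 2), so v_1 = 8.

8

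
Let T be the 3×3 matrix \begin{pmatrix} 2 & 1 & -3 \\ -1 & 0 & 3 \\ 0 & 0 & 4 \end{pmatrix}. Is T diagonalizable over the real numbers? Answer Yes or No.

No

Characteristic polynomial: p(μ) = μ^3 - 6μ^2 + 9μ - 4 = (μ - 4)(μ - 1)^2.
μ = 1 has algebraic multiplicity 2; rank(T − 1I) = 2, so geometric multiplicity = 1.
Geometric multiplicity < algebraic multiplicity, so T is not diagonalizable.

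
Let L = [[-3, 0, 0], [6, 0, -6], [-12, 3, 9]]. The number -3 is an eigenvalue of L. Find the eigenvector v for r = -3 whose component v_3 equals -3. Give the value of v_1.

-3

L + 3I = [[0, 0, 0], [6, 3, -6], [-12, 3, 12]].
Solving (L + 3I)v = 0 gives the eigenspace spanned by (-3, 0, -3).
With v_3 = -3, v = (-3, 0, -3), so v_1 = -3.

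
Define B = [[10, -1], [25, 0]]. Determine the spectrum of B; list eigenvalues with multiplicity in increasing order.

Characteristic polynomial: p(r) = r^2 - 10r + 25 = (r - 5)^2.
Roots (with multiplicity): 5, 5.

5, 5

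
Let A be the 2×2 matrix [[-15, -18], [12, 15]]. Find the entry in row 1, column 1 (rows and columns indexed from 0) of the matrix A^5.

1215

Characteristic polynomial: r^2 - 9 = (r - 3)(r + 3), so the eigenvalues are -3, 3.
r=-3: eigenvector (-3, 2).
r=3: eigenvector (1, -1).
P = [[-3, 1], [2, -1]], D = diag(-3, 3), P⁻¹ = [[-1, -1], [-2, -3]].
A⁵ = P·diag(-243, 243)·P⁻¹ = [[-1215, -1458], [972, 1215]].
The requested entry is 1215.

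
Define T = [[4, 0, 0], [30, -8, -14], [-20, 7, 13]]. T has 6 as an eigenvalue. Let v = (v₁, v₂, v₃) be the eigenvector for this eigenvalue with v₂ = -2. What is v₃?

2

T − 6I = [[-2, 0, 0], [30, -14, -14], [-20, 7, 7]].
Solving (T − 6I)v = 0 gives the eigenspace spanned by (0, -2, 2).
With v₂ = -2, v = (0, -2, 2), so v₃ = 2.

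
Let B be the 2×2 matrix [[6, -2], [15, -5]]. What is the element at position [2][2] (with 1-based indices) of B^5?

-5

Characteristic polynomial: λ^2 - λ = λ(λ - 1), so the eigenvalues are 0, 1.
λ=1: eigenvector (-2, -5).
λ=0: eigenvector (1, 3).
P = [[-2, 1], [-5, 3]], D = diag(1, 0), P⁻¹ = [[-3, 1], [-5, 2]].
B⁵ = P·diag(1, 0)·P⁻¹ = [[6, -2], [15, -5]].
The requested entry is -5.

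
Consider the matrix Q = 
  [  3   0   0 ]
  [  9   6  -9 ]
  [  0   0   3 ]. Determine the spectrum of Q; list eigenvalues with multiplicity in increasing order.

Characteristic polynomial: p(μ) = μ^3 - 12μ^2 + 45μ - 54 = (μ - 6)(μ - 3)^2.
Roots (with multiplicity): 3, 3, 6.

3, 3, 6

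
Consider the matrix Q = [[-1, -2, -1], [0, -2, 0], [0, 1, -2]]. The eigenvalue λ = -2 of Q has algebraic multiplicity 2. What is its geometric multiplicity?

1

Q + 2I = [[1, -2, -1], [0, 0, 0], [0, 1, 0]].
This matrix has rank 2, so its null space has dimension 3 − 2 = 1.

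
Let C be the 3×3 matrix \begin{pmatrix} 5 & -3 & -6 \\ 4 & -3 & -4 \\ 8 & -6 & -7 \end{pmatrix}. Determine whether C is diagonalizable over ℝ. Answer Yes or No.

No

Characteristic polynomial: p(r) = r^3 + 5r^2 + 7r + 3 = (r + 1)^2(r + 3).
r = -1 has algebraic multiplicity 2; rank(C + 1I) = 2, so geometric multiplicity = 1.
Geometric multiplicity < algebraic multiplicity, so C is not diagonalizable.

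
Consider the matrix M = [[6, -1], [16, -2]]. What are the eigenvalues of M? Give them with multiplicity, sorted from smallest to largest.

Characteristic polynomial: p(λ) = λ^2 - 4λ + 4 = (λ - 2)^2.
Roots (with multiplicity): 2, 2.

2, 2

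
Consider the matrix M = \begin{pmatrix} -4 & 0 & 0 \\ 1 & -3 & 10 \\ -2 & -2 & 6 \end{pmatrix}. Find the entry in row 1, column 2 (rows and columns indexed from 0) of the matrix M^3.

70

Characteristic polynomial: s^3 + s^2 - 10s + 8 = (s - 2)(s - 1)(s + 4), so the eigenvalues are -4, 1, 2.
s=1: eigenvector (0, 5, 2).
s=-4: eigenvector (1, -1, 0).
s=2: eigenvector (0, 2, 1).
P = [[0, 1, 0], [5, -1, 2], [2, 0, 1]], D = diag(1, -4, 2), P⁻¹ = [[1, 1, -2], [1, 0, 0], [-2, -2, 5]].
M³ = P·diag(1, -64, 8)·P⁻¹ = [[-64, 0, 0], [37, -27, 70], [-14, -14, 36]].
The requested entry is 70.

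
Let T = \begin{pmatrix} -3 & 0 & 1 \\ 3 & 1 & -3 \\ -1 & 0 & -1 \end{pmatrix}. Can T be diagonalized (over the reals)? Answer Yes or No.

Characteristic polynomial: p(λ) = λ^3 + 3λ^2 - 4 = (λ - 1)(λ + 2)^2.
λ = -2 has algebraic multiplicity 2; rank(T + 2I) = 2, so geometric multiplicity = 1.
Geometric multiplicity < algebraic multiplicity, so T is not diagonalizable.

No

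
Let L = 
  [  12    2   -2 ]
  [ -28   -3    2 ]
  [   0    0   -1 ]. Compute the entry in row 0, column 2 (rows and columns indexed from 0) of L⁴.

-738

Characteristic polynomial: t^3 - 8t^2 + 11t + 20 = (t - 5)(t - 4)(t + 1), so the eigenvalues are -1, 4, 5.
t=5: eigenvector (2, -7, 0).
t=4: eigenvector (1, -4, 0).
t=-1: eigenvector (0, 1, 1).
P = [[2, 1, 0], [-7, -4, 1], [0, 0, 1]], D = diag(5, 4, -1), P⁻¹ = [[4, 1, -1], [-7, -2, 2], [0, 0, 1]].
L⁴ = P·diag(625, 256, 1)·P⁻¹ = [[3208, 738, -738], [-10332, -2327, 2328], [0, 0, 1]].
The requested entry is -738.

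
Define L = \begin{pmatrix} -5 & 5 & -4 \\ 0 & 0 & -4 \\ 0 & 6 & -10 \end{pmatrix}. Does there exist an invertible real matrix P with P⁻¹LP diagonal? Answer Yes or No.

Characteristic polynomial: p(r) = r^3 + 15r^2 + 74r + 120 = (r + 4)(r + 5)(r + 6).
All 3 eigenvalues are distinct, so L is diagonalizable.

Yes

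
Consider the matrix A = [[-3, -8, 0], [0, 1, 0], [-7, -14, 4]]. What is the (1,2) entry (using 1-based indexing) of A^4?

160

Characteristic polynomial: t^3 - 2t^2 - 11t + 12 = (t - 4)(t - 1)(t + 3), so the eigenvalues are -3, 1, 4.
t=4: eigenvector (0, 0, 1).
t=1: eigenvector (-2, 1, 0).
t=-3: eigenvector (1, 0, 1).
P = [[0, -2, 1], [0, 1, 0], [1, 0, 1]], D = diag(4, 1, -3), P⁻¹ = [[-1, -2, 1], [0, 1, 0], [1, 2, 0]].
A⁴ = P·diag(256, 1, 81)·P⁻¹ = [[81, 160, 0], [0, 1, 0], [-175, -350, 256]].
The requested entry is 160.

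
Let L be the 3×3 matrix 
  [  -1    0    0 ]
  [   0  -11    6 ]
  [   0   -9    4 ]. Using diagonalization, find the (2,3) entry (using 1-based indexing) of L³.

Characteristic polynomial: s^3 + 8s^2 + 17s + 10 = (s + 1)(s + 2)(s + 5), so the eigenvalues are -5, -2, -1.
s=-5: eigenvector (0, 1, 1).
s=-1: eigenvector (1, 0, 0).
s=-2: eigenvector (0, 2, 3).
P = [[0, 1, 0], [1, 0, 2], [1, 0, 3]], D = diag(-5, -1, -2), P⁻¹ = [[0, 3, -2], [1, 0, 0], [0, -1, 1]].
L³ = P·diag(-125, -1, -8)·P⁻¹ = [[-1, 0, 0], [0, -359, 234], [0, -351, 226]].
The requested entry is 234.

234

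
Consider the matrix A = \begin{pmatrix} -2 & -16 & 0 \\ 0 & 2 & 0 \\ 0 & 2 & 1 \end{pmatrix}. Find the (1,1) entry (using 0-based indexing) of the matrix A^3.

8

Characteristic polynomial: λ^3 - λ^2 - 4λ + 4 = (λ - 2)(λ - 1)(λ + 2), so the eigenvalues are -2, 1, 2.
λ=2: eigenvector (-4, 1, 2).
λ=-2: eigenvector (1, 0, 0).
λ=1: eigenvector (0, 0, 1).
P = [[-4, 1, 0], [1, 0, 0], [2, 0, 1]], D = diag(2, -2, 1), P⁻¹ = [[0, 1, 0], [1, 4, 0], [0, -2, 1]].
A³ = P·diag(8, -8, 1)·P⁻¹ = [[-8, -64, 0], [0, 8, 0], [0, 14, 1]].
The requested entry is 8.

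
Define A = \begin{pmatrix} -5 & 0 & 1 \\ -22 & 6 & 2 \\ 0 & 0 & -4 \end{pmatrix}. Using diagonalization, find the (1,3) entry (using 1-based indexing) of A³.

61

Characteristic polynomial: λ^3 + 3λ^2 - 34λ - 120 = (λ - 6)(λ + 4)(λ + 5), so the eigenvalues are -5, -4, 6.
λ=6: eigenvector (0, 1, 0).
λ=-5: eigenvector (1, 2, 0).
λ=-4: eigenvector (1, 2, 1).
P = [[0, 1, 1], [1, 2, 2], [0, 0, 1]], D = diag(6, -5, -4), P⁻¹ = [[-2, 1, 0], [1, 0, -1], [0, 0, 1]].
A³ = P·diag(216, -125, -64)·P⁻¹ = [[-125, 0, 61], [-682, 216, 122], [0, 0, -64]].
The requested entry is 61.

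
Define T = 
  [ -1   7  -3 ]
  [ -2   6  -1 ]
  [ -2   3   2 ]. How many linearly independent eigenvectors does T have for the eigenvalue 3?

1

T − 3I = [[-4, 7, -3], [-2, 3, -1], [-2, 3, -1]].
This matrix has rank 2, so its null space has dimension 3 − 2 = 1.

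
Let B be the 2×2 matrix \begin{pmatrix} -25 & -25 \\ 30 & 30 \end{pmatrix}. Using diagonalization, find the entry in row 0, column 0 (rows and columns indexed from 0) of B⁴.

Characteristic polynomial: r^2 - 5r = r(r - 5), so the eigenvalues are 0, 5.
r=5: eigenvector (-5, 6).
r=0: eigenvector (-1, 1).
P = [[-5, -1], [6, 1]], D = diag(5, 0), P⁻¹ = [[1, 1], [-6, -5]].
B⁴ = P·diag(625, 0)·P⁻¹ = [[-3125, -3125], [3750, 3750]].
The requested entry is -3125.

-3125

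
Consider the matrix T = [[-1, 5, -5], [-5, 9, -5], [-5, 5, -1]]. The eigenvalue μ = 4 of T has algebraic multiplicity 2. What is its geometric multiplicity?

T − 4I = [[-5, 5, -5], [-5, 5, -5], [-5, 5, -5]].
This matrix has rank 1, so its null space has dimension 3 − 1 = 2.

2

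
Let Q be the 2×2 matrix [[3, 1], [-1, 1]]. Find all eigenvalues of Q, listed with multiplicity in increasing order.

2, 2

Characteristic polynomial: p(μ) = μ^2 - 4μ + 4 = (μ - 2)^2.
Roots (with multiplicity): 2, 2.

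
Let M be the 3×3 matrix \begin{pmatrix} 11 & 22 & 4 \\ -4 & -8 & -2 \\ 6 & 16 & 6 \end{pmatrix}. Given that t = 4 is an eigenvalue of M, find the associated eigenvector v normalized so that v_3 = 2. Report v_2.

-1

M − 4I = [[7, 22, 4], [-4, -12, -2], [6, 16, 2]].
Solving (M − 4I)v = 0 gives the eigenspace spanned by (2, -1, 2).
With v_3 = 2, v = (2, -1, 2), so v_2 = -1.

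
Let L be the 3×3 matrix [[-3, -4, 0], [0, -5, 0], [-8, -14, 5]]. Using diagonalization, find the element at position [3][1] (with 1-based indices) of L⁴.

-544

Characteristic polynomial: r^3 + 3r^2 - 25r - 75 = (r - 5)(r + 3)(r + 5), so the eigenvalues are -5, -3, 5.
r=-3: eigenvector (1, 0, 1).
r=5: eigenvector (0, 0, 1).
r=-5: eigenvector (2, 1, 3).
P = [[1, 0, 2], [0, 0, 1], [1, 1, 3]], D = diag(-3, 5, -5), P⁻¹ = [[1, -2, 0], [-1, -1, 1], [0, 1, 0]].
L⁴ = P·diag(81, 625, 625)·P⁻¹ = [[81, 1088, 0], [0, 625, 0], [-544, 1088, 625]].
The requested entry is -544.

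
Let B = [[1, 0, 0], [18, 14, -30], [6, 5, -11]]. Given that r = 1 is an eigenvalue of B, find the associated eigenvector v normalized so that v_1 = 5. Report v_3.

B − 1I = [[0, 0, 0], [18, 13, -30], [6, 5, -12]].
Solving (B − 1I)v = 0 gives the eigenspace spanned by (5, -30, -10).
With v_1 = 5, v = (5, -30, -10), so v_3 = -10.

-10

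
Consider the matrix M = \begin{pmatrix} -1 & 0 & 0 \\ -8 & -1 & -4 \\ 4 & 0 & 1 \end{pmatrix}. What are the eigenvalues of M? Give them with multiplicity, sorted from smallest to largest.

Characteristic polynomial: p(r) = r^3 + r^2 - r - 1 = (r - 1)(r + 1)^2.
Roots (with multiplicity): -1, -1, 1.

-1, -1, 1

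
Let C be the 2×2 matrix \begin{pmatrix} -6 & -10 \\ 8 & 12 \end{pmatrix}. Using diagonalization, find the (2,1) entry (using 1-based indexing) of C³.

Characteristic polynomial: s^2 - 6s + 8 = (s - 4)(s - 2), so the eigenvalues are 2, 4.
s=4: eigenvector (-1, 1).
s=2: eigenvector (-5, 4).
P = [[-1, -5], [1, 4]], D = diag(4, 2), P⁻¹ = [[4, 5], [-1, -1]].
C³ = P·diag(64, 8)·P⁻¹ = [[-216, -280], [224, 288]].
The requested entry is 224.

224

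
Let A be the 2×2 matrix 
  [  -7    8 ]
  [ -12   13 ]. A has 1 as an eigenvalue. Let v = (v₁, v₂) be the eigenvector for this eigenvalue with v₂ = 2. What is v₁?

2

A − 1I = [[-8, 8], [-12, 12]].
Solving (A − 1I)v = 0 gives the eigenspace spanned by (2, 2).
With v₂ = 2, v = (2, 2), so v₁ = 2.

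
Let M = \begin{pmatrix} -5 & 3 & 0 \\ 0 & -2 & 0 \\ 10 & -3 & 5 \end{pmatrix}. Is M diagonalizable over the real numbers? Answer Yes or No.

Yes

Characteristic polynomial: p(r) = r^3 + 2r^2 - 25r - 50 = (r - 5)(r + 2)(r + 5).
All 3 eigenvalues are distinct, so M is diagonalizable.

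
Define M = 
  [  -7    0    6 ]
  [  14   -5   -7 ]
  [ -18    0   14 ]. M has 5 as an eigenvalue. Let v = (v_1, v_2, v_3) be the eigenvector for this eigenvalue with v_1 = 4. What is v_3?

8

M − 5I = [[-12, 0, 6], [14, -10, -7], [-18, 0, 9]].
Solving (M − 5I)v = 0 gives the eigenspace spanned by (4, 0, 8).
With v_1 = 4, v = (4, 0, 8), so v_3 = 8.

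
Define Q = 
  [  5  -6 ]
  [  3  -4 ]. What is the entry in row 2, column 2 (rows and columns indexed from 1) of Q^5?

Characteristic polynomial: λ^2 - λ - 2 = (λ - 2)(λ + 1), so the eigenvalues are -1, 2.
λ=-1: eigenvector (1, 1).
λ=2: eigenvector (-2, -1).
P = [[1, -2], [1, -1]], D = diag(-1, 2), P⁻¹ = [[-1, 2], [-1, 1]].
Q⁵ = P·diag(-1, 32)·P⁻¹ = [[65, -66], [33, -34]].
The requested entry is -34.

-34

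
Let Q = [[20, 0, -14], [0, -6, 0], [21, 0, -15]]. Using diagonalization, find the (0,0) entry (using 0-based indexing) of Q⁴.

3886

Characteristic polynomial: r^3 + r^2 - 36r - 36 = (r - 6)(r + 1)(r + 6), so the eigenvalues are -6, -1, 6.
r=6: eigenvector (1, 0, 1).
r=-6: eigenvector (0, 1, 0).
r=-1: eigenvector (2, 0, 3).
P = [[1, 0, 2], [0, 1, 0], [1, 0, 3]], D = diag(6, -6, -1), P⁻¹ = [[3, 0, -2], [0, 1, 0], [-1, 0, 1]].
Q⁴ = P·diag(1296, 1296, 1)·P⁻¹ = [[3886, 0, -2590], [0, 1296, 0], [3885, 0, -2589]].
The requested entry is 3886.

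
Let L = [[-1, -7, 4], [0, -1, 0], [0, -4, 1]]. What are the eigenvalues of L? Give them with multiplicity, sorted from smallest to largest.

-1, -1, 1

Characteristic polynomial: p(r) = r^3 + r^2 - r - 1 = (r - 1)(r + 1)^2.
Roots (with multiplicity): -1, -1, 1.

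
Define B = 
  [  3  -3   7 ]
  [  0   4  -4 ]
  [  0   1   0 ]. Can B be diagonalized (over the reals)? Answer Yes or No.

No

Characteristic polynomial: p(s) = s^3 - 7s^2 + 16s - 12 = (s - 3)(s - 2)^2.
s = 2 has algebraic multiplicity 2; rank(B − 2I) = 2, so geometric multiplicity = 1.
Geometric multiplicity < algebraic multiplicity, so B is not diagonalizable.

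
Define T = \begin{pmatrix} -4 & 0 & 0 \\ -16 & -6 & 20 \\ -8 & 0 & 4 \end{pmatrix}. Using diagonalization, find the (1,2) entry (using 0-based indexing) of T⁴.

Characteristic polynomial: λ^3 + 6λ^2 - 16λ - 96 = (λ - 4)(λ + 4)(λ + 6), so the eigenvalues are -6, -4, 4.
λ=-4: eigenvector (1, 2, 1).
λ=-6: eigenvector (0, 1, 0).
λ=4: eigenvector (0, 2, 1).
P = [[1, 0, 0], [2, 1, 2], [1, 0, 1]], D = diag(-4, -6, 4), P⁻¹ = [[1, 0, 0], [0, 1, -2], [-1, 0, 1]].
T⁴ = P·diag(256, 1296, 256)·P⁻¹ = [[256, 0, 0], [0, 1296, -2080], [0, 0, 256]].
The requested entry is -2080.

-2080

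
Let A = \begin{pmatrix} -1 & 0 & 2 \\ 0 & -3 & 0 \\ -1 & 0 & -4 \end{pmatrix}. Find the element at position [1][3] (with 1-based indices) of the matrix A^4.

Characteristic polynomial: r^3 + 8r^2 + 21r + 18 = (r + 2)(r + 3)^2, so the eigenvalues are -3, -3, -2.
r=-3: eigenvector (0, 1, 0).
r=-3: eigenvector (-1, -2, 1).
r=-2: eigenvector (-2, 0, 1).
P = [[0, -1, -2], [1, -2, 0], [0, 1, 1]], D = diag(-3, -3, -2), P⁻¹ = [[2, 1, 4], [1, 0, 2], [-1, 0, -1]].
A⁴ = P·diag(81, 81, 16)·P⁻¹ = [[-49, 0, -130], [0, 81, 0], [65, 0, 146]].
The requested entry is -130.

-130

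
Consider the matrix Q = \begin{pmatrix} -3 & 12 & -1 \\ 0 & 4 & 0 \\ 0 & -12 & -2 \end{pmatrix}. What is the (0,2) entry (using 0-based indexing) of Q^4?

Characteristic polynomial: r^3 + r^2 - 14r - 24 = (r - 4)(r + 2)(r + 3), so the eigenvalues are -3, -2, 4.
r=-2: eigenvector (1, 0, -1).
r=4: eigenvector (2, 1, -2).
r=-3: eigenvector (1, 0, 0).
P = [[1, 2, 1], [0, 1, 0], [-1, -2, 0]], D = diag(-2, 4, -3), P⁻¹ = [[0, -2, -1], [0, 1, 0], [1, 0, 1]].
Q⁴ = P·diag(16, 256, 81)·P⁻¹ = [[81, 480, 65], [0, 256, 0], [0, -480, 16]].
The requested entry is 65.

65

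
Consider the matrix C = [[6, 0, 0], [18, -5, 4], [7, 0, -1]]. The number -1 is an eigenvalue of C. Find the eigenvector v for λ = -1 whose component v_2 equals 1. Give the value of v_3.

C + 1I = [[7, 0, 0], [18, -4, 4], [7, 0, 0]].
Solving (C + 1I)v = 0 gives the eigenspace spanned by (0, 1, 1).
With v_2 = 1, v = (0, 1, 1), so v_3 = 1.

1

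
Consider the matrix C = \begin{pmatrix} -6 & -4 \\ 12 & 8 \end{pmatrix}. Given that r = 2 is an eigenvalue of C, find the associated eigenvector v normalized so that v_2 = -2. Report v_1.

1

C − 2I = [[-8, -4], [12, 6]].
Solving (C − 2I)v = 0 gives the eigenspace spanned by (1, -2).
With v_2 = -2, v = (1, -2), so v_1 = 1.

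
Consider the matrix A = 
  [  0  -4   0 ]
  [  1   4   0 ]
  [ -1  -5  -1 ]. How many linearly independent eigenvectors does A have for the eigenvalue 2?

A − 2I = [[-2, -4, 0], [1, 2, 0], [-1, -5, -3]].
This matrix has rank 2, so its null space has dimension 3 − 2 = 1.

1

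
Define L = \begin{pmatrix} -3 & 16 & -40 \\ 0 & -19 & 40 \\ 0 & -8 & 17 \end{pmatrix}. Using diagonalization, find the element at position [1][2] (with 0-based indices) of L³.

280

Characteristic polynomial: μ^3 + 5μ^2 + 3μ - 9 = (μ - 1)(μ + 3)^2, so the eigenvalues are -3, -3, 1.
μ=-3: eigenvector (1, 0, 0).
μ=-3: eigenvector (-5, 5, 2).
μ=1: eigenvector (-2, 2, 1).
P = [[1, -5, -2], [0, 5, 2], [0, 2, 1]], D = diag(-3, -3, 1), P⁻¹ = [[1, 1, 0], [0, 1, -2], [0, -2, 5]].
L³ = P·diag(-27, -27, 1)·P⁻¹ = [[-27, 112, -280], [0, -139, 280], [0, -56, 113]].
The requested entry is 280.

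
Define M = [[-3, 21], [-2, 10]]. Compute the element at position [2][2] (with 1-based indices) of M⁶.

24298

Characteristic polynomial: r^2 - 7r + 12 = (r - 4)(r - 3), so the eigenvalues are 3, 4.
r=4: eigenvector (3, 1).
r=3: eigenvector (7, 2).
P = [[3, 7], [1, 2]], D = diag(4, 3), P⁻¹ = [[-2, 7], [1, -3]].
M⁶ = P·diag(4096, 729)·P⁻¹ = [[-19473, 70707], [-6734, 24298]].
The requested entry is 24298.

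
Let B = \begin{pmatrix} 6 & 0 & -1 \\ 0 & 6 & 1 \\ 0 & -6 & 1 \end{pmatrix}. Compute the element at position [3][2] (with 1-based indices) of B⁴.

Characteristic polynomial: λ^3 - 13λ^2 + 54λ - 72 = (λ - 6)(λ - 4)(λ - 3), so the eigenvalues are 3, 4, 6.
λ=4: eigenvector (-1, 1, -2).
λ=6: eigenvector (1, 0, 0).
λ=3: eigenvector (1, -1, 3).
P = [[-1, 1, 1], [1, 0, -1], [-2, 0, 3]], D = diag(4, 6, 3), P⁻¹ = [[0, 3, 1], [1, 1, 0], [0, 2, 1]].
B⁴ = P·diag(256, 1296, 81)·P⁻¹ = [[1296, 690, -175], [0, 606, 175], [0, -1050, -269]].
The requested entry is -1050.

-1050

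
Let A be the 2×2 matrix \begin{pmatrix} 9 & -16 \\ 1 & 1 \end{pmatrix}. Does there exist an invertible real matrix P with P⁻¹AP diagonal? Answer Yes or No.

No

Characteristic polynomial: p(r) = r^2 - 10r + 25 = (r - 5)^2.
r = 5 has algebraic multiplicity 2; rank(A − 5I) = 1, so geometric multiplicity = 1.
Geometric multiplicity < algebraic multiplicity, so A is not diagonalizable.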